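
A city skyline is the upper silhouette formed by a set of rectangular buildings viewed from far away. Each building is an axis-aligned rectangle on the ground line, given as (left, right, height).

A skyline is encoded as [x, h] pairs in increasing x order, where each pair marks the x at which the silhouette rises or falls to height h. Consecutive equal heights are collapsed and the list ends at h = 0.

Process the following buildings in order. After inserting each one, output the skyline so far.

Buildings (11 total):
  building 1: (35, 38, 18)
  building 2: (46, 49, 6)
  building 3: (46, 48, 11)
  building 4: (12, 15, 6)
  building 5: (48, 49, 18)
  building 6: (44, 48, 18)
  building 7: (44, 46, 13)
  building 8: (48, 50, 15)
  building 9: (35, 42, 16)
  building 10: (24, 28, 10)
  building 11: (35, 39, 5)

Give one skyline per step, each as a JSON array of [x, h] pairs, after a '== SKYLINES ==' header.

== SKYLINES ==
[[35,18],[38,0]]
[[35,18],[38,0],[46,6],[49,0]]
[[35,18],[38,0],[46,11],[48,6],[49,0]]
[[12,6],[15,0],[35,18],[38,0],[46,11],[48,6],[49,0]]
[[12,6],[15,0],[35,18],[38,0],[46,11],[48,18],[49,0]]
[[12,6],[15,0],[35,18],[38,0],[44,18],[49,0]]
[[12,6],[15,0],[35,18],[38,0],[44,18],[49,0]]
[[12,6],[15,0],[35,18],[38,0],[44,18],[49,15],[50,0]]
[[12,6],[15,0],[35,18],[38,16],[42,0],[44,18],[49,15],[50,0]]
[[12,6],[15,0],[24,10],[28,0],[35,18],[38,16],[42,0],[44,18],[49,15],[50,0]]
[[12,6],[15,0],[24,10],[28,0],[35,18],[38,16],[42,0],[44,18],[49,15],[50,0]]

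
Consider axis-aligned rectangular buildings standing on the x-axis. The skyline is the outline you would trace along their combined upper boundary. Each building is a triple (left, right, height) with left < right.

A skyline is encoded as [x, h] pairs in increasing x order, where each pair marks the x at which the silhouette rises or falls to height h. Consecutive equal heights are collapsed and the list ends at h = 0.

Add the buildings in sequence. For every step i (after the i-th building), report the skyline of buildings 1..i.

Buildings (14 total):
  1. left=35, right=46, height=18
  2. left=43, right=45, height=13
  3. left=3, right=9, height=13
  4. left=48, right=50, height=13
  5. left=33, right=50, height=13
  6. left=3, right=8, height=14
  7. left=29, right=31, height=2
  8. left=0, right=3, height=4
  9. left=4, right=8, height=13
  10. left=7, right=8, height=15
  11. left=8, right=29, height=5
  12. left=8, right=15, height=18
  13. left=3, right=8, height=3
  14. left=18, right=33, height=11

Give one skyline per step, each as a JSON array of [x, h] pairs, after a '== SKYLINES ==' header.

== SKYLINES ==
[[35,18],[46,0]]
[[35,18],[46,0]]
[[3,13],[9,0],[35,18],[46,0]]
[[3,13],[9,0],[35,18],[46,0],[48,13],[50,0]]
[[3,13],[9,0],[33,13],[35,18],[46,13],[50,0]]
[[3,14],[8,13],[9,0],[33,13],[35,18],[46,13],[50,0]]
[[3,14],[8,13],[9,0],[29,2],[31,0],[33,13],[35,18],[46,13],[50,0]]
[[0,4],[3,14],[8,13],[9,0],[29,2],[31,0],[33,13],[35,18],[46,13],[50,0]]
[[0,4],[3,14],[8,13],[9,0],[29,2],[31,0],[33,13],[35,18],[46,13],[50,0]]
[[0,4],[3,14],[7,15],[8,13],[9,0],[29,2],[31,0],[33,13],[35,18],[46,13],[50,0]]
[[0,4],[3,14],[7,15],[8,13],[9,5],[29,2],[31,0],[33,13],[35,18],[46,13],[50,0]]
[[0,4],[3,14],[7,15],[8,18],[15,5],[29,2],[31,0],[33,13],[35,18],[46,13],[50,0]]
[[0,4],[3,14],[7,15],[8,18],[15,5],[29,2],[31,0],[33,13],[35,18],[46,13],[50,0]]
[[0,4],[3,14],[7,15],[8,18],[15,5],[18,11],[33,13],[35,18],[46,13],[50,0]]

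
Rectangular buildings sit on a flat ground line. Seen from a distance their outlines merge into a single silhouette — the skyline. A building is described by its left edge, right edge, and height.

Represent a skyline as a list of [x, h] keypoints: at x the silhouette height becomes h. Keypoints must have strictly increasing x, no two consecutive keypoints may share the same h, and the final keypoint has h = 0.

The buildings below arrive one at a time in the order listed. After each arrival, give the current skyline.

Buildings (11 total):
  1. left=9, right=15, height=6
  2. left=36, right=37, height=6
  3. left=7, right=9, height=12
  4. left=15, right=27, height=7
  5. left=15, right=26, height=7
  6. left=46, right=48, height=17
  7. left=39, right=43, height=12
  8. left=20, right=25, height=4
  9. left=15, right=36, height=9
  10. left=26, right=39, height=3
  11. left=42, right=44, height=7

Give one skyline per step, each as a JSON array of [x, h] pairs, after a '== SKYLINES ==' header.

== SKYLINES ==
[[9,6],[15,0]]
[[9,6],[15,0],[36,6],[37,0]]
[[7,12],[9,6],[15,0],[36,6],[37,0]]
[[7,12],[9,6],[15,7],[27,0],[36,6],[37,0]]
[[7,12],[9,6],[15,7],[27,0],[36,6],[37,0]]
[[7,12],[9,6],[15,7],[27,0],[36,6],[37,0],[46,17],[48,0]]
[[7,12],[9,6],[15,7],[27,0],[36,6],[37,0],[39,12],[43,0],[46,17],[48,0]]
[[7,12],[9,6],[15,7],[27,0],[36,6],[37,0],[39,12],[43,0],[46,17],[48,0]]
[[7,12],[9,6],[15,9],[36,6],[37,0],[39,12],[43,0],[46,17],[48,0]]
[[7,12],[9,6],[15,9],[36,6],[37,3],[39,12],[43,0],[46,17],[48,0]]
[[7,12],[9,6],[15,9],[36,6],[37,3],[39,12],[43,7],[44,0],[46,17],[48,0]]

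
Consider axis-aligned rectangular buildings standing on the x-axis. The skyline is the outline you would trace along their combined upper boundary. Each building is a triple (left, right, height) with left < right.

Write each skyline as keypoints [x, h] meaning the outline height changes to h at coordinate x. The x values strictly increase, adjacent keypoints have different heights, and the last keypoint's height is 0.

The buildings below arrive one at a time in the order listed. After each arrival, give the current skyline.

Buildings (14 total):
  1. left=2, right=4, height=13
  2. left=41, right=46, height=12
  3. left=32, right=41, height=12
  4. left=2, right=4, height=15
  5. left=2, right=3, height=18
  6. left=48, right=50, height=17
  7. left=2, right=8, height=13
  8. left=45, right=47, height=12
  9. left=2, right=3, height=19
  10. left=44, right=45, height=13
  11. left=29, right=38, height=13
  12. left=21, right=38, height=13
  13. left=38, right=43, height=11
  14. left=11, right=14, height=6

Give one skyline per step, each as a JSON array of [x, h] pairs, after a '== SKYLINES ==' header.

== SKYLINES ==
[[2,13],[4,0]]
[[2,13],[4,0],[41,12],[46,0]]
[[2,13],[4,0],[32,12],[46,0]]
[[2,15],[4,0],[32,12],[46,0]]
[[2,18],[3,15],[4,0],[32,12],[46,0]]
[[2,18],[3,15],[4,0],[32,12],[46,0],[48,17],[50,0]]
[[2,18],[3,15],[4,13],[8,0],[32,12],[46,0],[48,17],[50,0]]
[[2,18],[3,15],[4,13],[8,0],[32,12],[47,0],[48,17],[50,0]]
[[2,19],[3,15],[4,13],[8,0],[32,12],[47,0],[48,17],[50,0]]
[[2,19],[3,15],[4,13],[8,0],[32,12],[44,13],[45,12],[47,0],[48,17],[50,0]]
[[2,19],[3,15],[4,13],[8,0],[29,13],[38,12],[44,13],[45,12],[47,0],[48,17],[50,0]]
[[2,19],[3,15],[4,13],[8,0],[21,13],[38,12],[44,13],[45,12],[47,0],[48,17],[50,0]]
[[2,19],[3,15],[4,13],[8,0],[21,13],[38,12],[44,13],[45,12],[47,0],[48,17],[50,0]]
[[2,19],[3,15],[4,13],[8,0],[11,6],[14,0],[21,13],[38,12],[44,13],[45,12],[47,0],[48,17],[50,0]]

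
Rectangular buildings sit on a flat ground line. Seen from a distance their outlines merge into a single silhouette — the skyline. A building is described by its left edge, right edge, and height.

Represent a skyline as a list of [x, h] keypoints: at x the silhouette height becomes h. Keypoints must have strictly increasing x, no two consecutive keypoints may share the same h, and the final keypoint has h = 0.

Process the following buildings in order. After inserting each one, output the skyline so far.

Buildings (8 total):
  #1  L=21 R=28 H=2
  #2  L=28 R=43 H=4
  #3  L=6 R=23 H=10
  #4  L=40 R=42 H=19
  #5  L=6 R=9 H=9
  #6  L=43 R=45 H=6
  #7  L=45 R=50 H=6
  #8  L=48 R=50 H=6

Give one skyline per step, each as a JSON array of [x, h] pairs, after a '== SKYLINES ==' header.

== SKYLINES ==
[[21,2],[28,0]]
[[21,2],[28,4],[43,0]]
[[6,10],[23,2],[28,4],[43,0]]
[[6,10],[23,2],[28,4],[40,19],[42,4],[43,0]]
[[6,10],[23,2],[28,4],[40,19],[42,4],[43,0]]
[[6,10],[23,2],[28,4],[40,19],[42,4],[43,6],[45,0]]
[[6,10],[23,2],[28,4],[40,19],[42,4],[43,6],[50,0]]
[[6,10],[23,2],[28,4],[40,19],[42,4],[43,6],[50,0]]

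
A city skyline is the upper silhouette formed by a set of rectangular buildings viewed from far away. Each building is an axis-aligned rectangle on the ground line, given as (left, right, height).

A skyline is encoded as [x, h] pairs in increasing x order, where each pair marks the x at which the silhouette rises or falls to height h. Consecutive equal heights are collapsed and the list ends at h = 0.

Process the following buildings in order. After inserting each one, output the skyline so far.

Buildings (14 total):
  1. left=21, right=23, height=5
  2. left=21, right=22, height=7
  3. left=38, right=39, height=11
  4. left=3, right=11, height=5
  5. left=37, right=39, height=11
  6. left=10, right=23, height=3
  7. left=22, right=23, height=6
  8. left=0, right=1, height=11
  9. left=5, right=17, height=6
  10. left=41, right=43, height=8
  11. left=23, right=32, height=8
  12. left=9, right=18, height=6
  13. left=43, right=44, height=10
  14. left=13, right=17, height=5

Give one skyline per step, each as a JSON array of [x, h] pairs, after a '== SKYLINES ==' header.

== SKYLINES ==
[[21,5],[23,0]]
[[21,7],[22,5],[23,0]]
[[21,7],[22,5],[23,0],[38,11],[39,0]]
[[3,5],[11,0],[21,7],[22,5],[23,0],[38,11],[39,0]]
[[3,5],[11,0],[21,7],[22,5],[23,0],[37,11],[39,0]]
[[3,5],[11,3],[21,7],[22,5],[23,0],[37,11],[39,0]]
[[3,5],[11,3],[21,7],[22,6],[23,0],[37,11],[39,0]]
[[0,11],[1,0],[3,5],[11,3],[21,7],[22,6],[23,0],[37,11],[39,0]]
[[0,11],[1,0],[3,5],[5,6],[17,3],[21,7],[22,6],[23,0],[37,11],[39,0]]
[[0,11],[1,0],[3,5],[5,6],[17,3],[21,7],[22,6],[23,0],[37,11],[39,0],[41,8],[43,0]]
[[0,11],[1,0],[3,5],[5,6],[17,3],[21,7],[22,6],[23,8],[32,0],[37,11],[39,0],[41,8],[43,0]]
[[0,11],[1,0],[3,5],[5,6],[18,3],[21,7],[22,6],[23,8],[32,0],[37,11],[39,0],[41,8],[43,0]]
[[0,11],[1,0],[3,5],[5,6],[18,3],[21,7],[22,6],[23,8],[32,0],[37,11],[39,0],[41,8],[43,10],[44,0]]
[[0,11],[1,0],[3,5],[5,6],[18,3],[21,7],[22,6],[23,8],[32,0],[37,11],[39,0],[41,8],[43,10],[44,0]]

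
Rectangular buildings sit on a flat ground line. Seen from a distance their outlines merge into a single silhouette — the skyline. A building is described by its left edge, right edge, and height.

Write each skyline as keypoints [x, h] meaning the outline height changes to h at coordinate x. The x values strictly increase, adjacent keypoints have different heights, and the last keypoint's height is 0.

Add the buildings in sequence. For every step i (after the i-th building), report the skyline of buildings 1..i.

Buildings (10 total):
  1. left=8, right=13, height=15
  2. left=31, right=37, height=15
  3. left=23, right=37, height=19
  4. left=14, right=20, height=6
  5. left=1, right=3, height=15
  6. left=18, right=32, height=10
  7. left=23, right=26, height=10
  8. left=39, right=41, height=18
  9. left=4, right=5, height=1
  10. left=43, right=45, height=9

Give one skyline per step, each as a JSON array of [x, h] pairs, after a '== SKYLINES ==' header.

== SKYLINES ==
[[8,15],[13,0]]
[[8,15],[13,0],[31,15],[37,0]]
[[8,15],[13,0],[23,19],[37,0]]
[[8,15],[13,0],[14,6],[20,0],[23,19],[37,0]]
[[1,15],[3,0],[8,15],[13,0],[14,6],[20,0],[23,19],[37,0]]
[[1,15],[3,0],[8,15],[13,0],[14,6],[18,10],[23,19],[37,0]]
[[1,15],[3,0],[8,15],[13,0],[14,6],[18,10],[23,19],[37,0]]
[[1,15],[3,0],[8,15],[13,0],[14,6],[18,10],[23,19],[37,0],[39,18],[41,0]]
[[1,15],[3,0],[4,1],[5,0],[8,15],[13,0],[14,6],[18,10],[23,19],[37,0],[39,18],[41,0]]
[[1,15],[3,0],[4,1],[5,0],[8,15],[13,0],[14,6],[18,10],[23,19],[37,0],[39,18],[41,0],[43,9],[45,0]]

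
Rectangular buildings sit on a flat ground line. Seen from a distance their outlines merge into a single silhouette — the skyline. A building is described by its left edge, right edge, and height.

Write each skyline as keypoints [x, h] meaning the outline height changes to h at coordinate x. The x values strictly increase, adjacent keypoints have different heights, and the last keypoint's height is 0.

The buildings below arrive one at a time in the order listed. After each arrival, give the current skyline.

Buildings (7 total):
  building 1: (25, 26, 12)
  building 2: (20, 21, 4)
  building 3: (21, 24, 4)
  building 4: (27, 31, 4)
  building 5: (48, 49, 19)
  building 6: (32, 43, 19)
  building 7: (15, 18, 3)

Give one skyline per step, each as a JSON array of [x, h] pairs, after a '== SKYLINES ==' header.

== SKYLINES ==
[[25,12],[26,0]]
[[20,4],[21,0],[25,12],[26,0]]
[[20,4],[24,0],[25,12],[26,0]]
[[20,4],[24,0],[25,12],[26,0],[27,4],[31,0]]
[[20,4],[24,0],[25,12],[26,0],[27,4],[31,0],[48,19],[49,0]]
[[20,4],[24,0],[25,12],[26,0],[27,4],[31,0],[32,19],[43,0],[48,19],[49,0]]
[[15,3],[18,0],[20,4],[24,0],[25,12],[26,0],[27,4],[31,0],[32,19],[43,0],[48,19],[49,0]]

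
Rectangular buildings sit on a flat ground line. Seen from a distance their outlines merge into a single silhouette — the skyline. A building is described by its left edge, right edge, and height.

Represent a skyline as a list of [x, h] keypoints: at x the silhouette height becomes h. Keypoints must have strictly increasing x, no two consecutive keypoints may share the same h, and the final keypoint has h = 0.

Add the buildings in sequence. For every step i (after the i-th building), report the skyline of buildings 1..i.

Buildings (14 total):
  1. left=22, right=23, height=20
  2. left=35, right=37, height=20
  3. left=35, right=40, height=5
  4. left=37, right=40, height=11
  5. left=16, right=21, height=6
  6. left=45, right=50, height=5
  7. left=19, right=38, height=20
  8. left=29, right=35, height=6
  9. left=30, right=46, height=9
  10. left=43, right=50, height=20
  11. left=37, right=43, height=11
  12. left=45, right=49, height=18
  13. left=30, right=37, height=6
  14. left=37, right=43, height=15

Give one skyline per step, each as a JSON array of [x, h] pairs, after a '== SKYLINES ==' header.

== SKYLINES ==
[[22,20],[23,0]]
[[22,20],[23,0],[35,20],[37,0]]
[[22,20],[23,0],[35,20],[37,5],[40,0]]
[[22,20],[23,0],[35,20],[37,11],[40,0]]
[[16,6],[21,0],[22,20],[23,0],[35,20],[37,11],[40,0]]
[[16,6],[21,0],[22,20],[23,0],[35,20],[37,11],[40,0],[45,5],[50,0]]
[[16,6],[19,20],[38,11],[40,0],[45,5],[50,0]]
[[16,6],[19,20],[38,11],[40,0],[45,5],[50,0]]
[[16,6],[19,20],[38,11],[40,9],[46,5],[50,0]]
[[16,6],[19,20],[38,11],[40,9],[43,20],[50,0]]
[[16,6],[19,20],[38,11],[43,20],[50,0]]
[[16,6],[19,20],[38,11],[43,20],[50,0]]
[[16,6],[19,20],[38,11],[43,20],[50,0]]
[[16,6],[19,20],[38,15],[43,20],[50,0]]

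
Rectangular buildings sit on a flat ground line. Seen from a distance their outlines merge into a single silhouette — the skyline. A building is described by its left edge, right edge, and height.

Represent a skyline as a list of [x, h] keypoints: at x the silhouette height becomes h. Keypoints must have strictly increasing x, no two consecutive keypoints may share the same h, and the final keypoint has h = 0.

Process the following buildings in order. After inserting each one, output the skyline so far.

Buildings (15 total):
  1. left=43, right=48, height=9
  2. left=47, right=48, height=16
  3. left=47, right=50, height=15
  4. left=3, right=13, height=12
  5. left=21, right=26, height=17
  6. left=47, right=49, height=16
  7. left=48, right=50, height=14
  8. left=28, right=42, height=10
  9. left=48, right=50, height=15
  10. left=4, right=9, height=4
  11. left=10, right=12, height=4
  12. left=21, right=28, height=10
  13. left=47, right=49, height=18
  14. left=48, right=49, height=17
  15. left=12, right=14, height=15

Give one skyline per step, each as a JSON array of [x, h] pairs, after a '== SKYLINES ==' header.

== SKYLINES ==
[[43,9],[48,0]]
[[43,9],[47,16],[48,0]]
[[43,9],[47,16],[48,15],[50,0]]
[[3,12],[13,0],[43,9],[47,16],[48,15],[50,0]]
[[3,12],[13,0],[21,17],[26,0],[43,9],[47,16],[48,15],[50,0]]
[[3,12],[13,0],[21,17],[26,0],[43,9],[47,16],[49,15],[50,0]]
[[3,12],[13,0],[21,17],[26,0],[43,9],[47,16],[49,15],[50,0]]
[[3,12],[13,0],[21,17],[26,0],[28,10],[42,0],[43,9],[47,16],[49,15],[50,0]]
[[3,12],[13,0],[21,17],[26,0],[28,10],[42,0],[43,9],[47,16],[49,15],[50,0]]
[[3,12],[13,0],[21,17],[26,0],[28,10],[42,0],[43,9],[47,16],[49,15],[50,0]]
[[3,12],[13,0],[21,17],[26,0],[28,10],[42,0],[43,9],[47,16],[49,15],[50,0]]
[[3,12],[13,0],[21,17],[26,10],[42,0],[43,9],[47,16],[49,15],[50,0]]
[[3,12],[13,0],[21,17],[26,10],[42,0],[43,9],[47,18],[49,15],[50,0]]
[[3,12],[13,0],[21,17],[26,10],[42,0],[43,9],[47,18],[49,15],[50,0]]
[[3,12],[12,15],[14,0],[21,17],[26,10],[42,0],[43,9],[47,18],[49,15],[50,0]]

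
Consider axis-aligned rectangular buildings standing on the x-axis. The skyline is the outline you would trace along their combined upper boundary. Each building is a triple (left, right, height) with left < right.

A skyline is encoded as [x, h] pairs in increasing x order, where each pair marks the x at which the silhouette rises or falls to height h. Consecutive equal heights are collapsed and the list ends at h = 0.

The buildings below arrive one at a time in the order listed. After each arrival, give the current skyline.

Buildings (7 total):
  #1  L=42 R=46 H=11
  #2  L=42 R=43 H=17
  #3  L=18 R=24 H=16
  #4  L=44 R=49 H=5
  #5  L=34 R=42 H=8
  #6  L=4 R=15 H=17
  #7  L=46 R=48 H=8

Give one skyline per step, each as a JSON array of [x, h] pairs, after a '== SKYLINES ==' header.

== SKYLINES ==
[[42,11],[46,0]]
[[42,17],[43,11],[46,0]]
[[18,16],[24,0],[42,17],[43,11],[46,0]]
[[18,16],[24,0],[42,17],[43,11],[46,5],[49,0]]
[[18,16],[24,0],[34,8],[42,17],[43,11],[46,5],[49,0]]
[[4,17],[15,0],[18,16],[24,0],[34,8],[42,17],[43,11],[46,5],[49,0]]
[[4,17],[15,0],[18,16],[24,0],[34,8],[42,17],[43,11],[46,8],[48,5],[49,0]]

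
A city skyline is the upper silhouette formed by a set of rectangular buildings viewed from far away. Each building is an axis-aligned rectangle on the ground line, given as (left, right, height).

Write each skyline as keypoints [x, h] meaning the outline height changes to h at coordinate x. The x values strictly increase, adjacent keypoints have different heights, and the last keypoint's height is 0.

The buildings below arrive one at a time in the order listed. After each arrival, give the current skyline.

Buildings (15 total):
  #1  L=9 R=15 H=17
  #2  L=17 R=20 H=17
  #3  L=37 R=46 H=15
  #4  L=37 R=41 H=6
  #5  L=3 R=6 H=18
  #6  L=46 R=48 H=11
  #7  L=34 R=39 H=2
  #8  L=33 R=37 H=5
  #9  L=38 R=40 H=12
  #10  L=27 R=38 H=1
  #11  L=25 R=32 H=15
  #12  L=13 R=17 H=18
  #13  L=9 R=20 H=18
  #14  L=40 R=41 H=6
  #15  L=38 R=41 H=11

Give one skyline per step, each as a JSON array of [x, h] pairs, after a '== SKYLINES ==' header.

== SKYLINES ==
[[9,17],[15,0]]
[[9,17],[15,0],[17,17],[20,0]]
[[9,17],[15,0],[17,17],[20,0],[37,15],[46,0]]
[[9,17],[15,0],[17,17],[20,0],[37,15],[46,0]]
[[3,18],[6,0],[9,17],[15,0],[17,17],[20,0],[37,15],[46,0]]
[[3,18],[6,0],[9,17],[15,0],[17,17],[20,0],[37,15],[46,11],[48,0]]
[[3,18],[6,0],[9,17],[15,0],[17,17],[20,0],[34,2],[37,15],[46,11],[48,0]]
[[3,18],[6,0],[9,17],[15,0],[17,17],[20,0],[33,5],[37,15],[46,11],[48,0]]
[[3,18],[6,0],[9,17],[15,0],[17,17],[20,0],[33,5],[37,15],[46,11],[48,0]]
[[3,18],[6,0],[9,17],[15,0],[17,17],[20,0],[27,1],[33,5],[37,15],[46,11],[48,0]]
[[3,18],[6,0],[9,17],[15,0],[17,17],[20,0],[25,15],[32,1],[33,5],[37,15],[46,11],[48,0]]
[[3,18],[6,0],[9,17],[13,18],[17,17],[20,0],[25,15],[32,1],[33,5],[37,15],[46,11],[48,0]]
[[3,18],[6,0],[9,18],[20,0],[25,15],[32,1],[33,5],[37,15],[46,11],[48,0]]
[[3,18],[6,0],[9,18],[20,0],[25,15],[32,1],[33,5],[37,15],[46,11],[48,0]]
[[3,18],[6,0],[9,18],[20,0],[25,15],[32,1],[33,5],[37,15],[46,11],[48,0]]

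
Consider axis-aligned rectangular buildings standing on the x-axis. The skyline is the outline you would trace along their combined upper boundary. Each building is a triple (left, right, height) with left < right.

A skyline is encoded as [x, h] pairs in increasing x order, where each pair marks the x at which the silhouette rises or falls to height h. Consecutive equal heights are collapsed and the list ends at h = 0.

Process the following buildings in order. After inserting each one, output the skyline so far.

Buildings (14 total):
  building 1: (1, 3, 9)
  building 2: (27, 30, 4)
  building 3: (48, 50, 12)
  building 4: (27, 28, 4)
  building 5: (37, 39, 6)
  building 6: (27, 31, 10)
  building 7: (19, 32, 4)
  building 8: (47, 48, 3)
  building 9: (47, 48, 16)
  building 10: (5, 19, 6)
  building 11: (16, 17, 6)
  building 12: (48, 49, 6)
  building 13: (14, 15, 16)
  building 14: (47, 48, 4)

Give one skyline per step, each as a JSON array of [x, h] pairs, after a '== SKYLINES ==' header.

== SKYLINES ==
[[1,9],[3,0]]
[[1,9],[3,0],[27,4],[30,0]]
[[1,9],[3,0],[27,4],[30,0],[48,12],[50,0]]
[[1,9],[3,0],[27,4],[30,0],[48,12],[50,0]]
[[1,9],[3,0],[27,4],[30,0],[37,6],[39,0],[48,12],[50,0]]
[[1,9],[3,0],[27,10],[31,0],[37,6],[39,0],[48,12],[50,0]]
[[1,9],[3,0],[19,4],[27,10],[31,4],[32,0],[37,6],[39,0],[48,12],[50,0]]
[[1,9],[3,0],[19,4],[27,10],[31,4],[32,0],[37,6],[39,0],[47,3],[48,12],[50,0]]
[[1,9],[3,0],[19,4],[27,10],[31,4],[32,0],[37,6],[39,0],[47,16],[48,12],[50,0]]
[[1,9],[3,0],[5,6],[19,4],[27,10],[31,4],[32,0],[37,6],[39,0],[47,16],[48,12],[50,0]]
[[1,9],[3,0],[5,6],[19,4],[27,10],[31,4],[32,0],[37,6],[39,0],[47,16],[48,12],[50,0]]
[[1,9],[3,0],[5,6],[19,4],[27,10],[31,4],[32,0],[37,6],[39,0],[47,16],[48,12],[50,0]]
[[1,9],[3,0],[5,6],[14,16],[15,6],[19,4],[27,10],[31,4],[32,0],[37,6],[39,0],[47,16],[48,12],[50,0]]
[[1,9],[3,0],[5,6],[14,16],[15,6],[19,4],[27,10],[31,4],[32,0],[37,6],[39,0],[47,16],[48,12],[50,0]]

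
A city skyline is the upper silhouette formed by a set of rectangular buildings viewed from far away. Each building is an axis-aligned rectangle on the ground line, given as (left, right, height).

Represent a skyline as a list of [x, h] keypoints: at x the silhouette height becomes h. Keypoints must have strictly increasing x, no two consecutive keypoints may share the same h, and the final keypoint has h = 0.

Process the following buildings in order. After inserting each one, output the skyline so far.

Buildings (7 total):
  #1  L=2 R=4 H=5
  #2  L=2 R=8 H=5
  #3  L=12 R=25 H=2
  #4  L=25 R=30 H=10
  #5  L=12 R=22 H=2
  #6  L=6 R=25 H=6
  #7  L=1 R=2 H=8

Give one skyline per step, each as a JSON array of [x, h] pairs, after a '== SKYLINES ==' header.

== SKYLINES ==
[[2,5],[4,0]]
[[2,5],[8,0]]
[[2,5],[8,0],[12,2],[25,0]]
[[2,5],[8,0],[12,2],[25,10],[30,0]]
[[2,5],[8,0],[12,2],[25,10],[30,0]]
[[2,5],[6,6],[25,10],[30,0]]
[[1,8],[2,5],[6,6],[25,10],[30,0]]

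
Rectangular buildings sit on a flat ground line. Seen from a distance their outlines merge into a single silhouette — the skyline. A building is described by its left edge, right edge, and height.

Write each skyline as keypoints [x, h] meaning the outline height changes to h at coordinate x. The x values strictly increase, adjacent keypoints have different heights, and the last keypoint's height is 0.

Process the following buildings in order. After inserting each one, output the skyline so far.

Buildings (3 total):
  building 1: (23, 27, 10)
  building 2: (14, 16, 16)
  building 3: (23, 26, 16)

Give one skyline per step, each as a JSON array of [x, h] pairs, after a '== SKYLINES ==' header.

== SKYLINES ==
[[23,10],[27,0]]
[[14,16],[16,0],[23,10],[27,0]]
[[14,16],[16,0],[23,16],[26,10],[27,0]]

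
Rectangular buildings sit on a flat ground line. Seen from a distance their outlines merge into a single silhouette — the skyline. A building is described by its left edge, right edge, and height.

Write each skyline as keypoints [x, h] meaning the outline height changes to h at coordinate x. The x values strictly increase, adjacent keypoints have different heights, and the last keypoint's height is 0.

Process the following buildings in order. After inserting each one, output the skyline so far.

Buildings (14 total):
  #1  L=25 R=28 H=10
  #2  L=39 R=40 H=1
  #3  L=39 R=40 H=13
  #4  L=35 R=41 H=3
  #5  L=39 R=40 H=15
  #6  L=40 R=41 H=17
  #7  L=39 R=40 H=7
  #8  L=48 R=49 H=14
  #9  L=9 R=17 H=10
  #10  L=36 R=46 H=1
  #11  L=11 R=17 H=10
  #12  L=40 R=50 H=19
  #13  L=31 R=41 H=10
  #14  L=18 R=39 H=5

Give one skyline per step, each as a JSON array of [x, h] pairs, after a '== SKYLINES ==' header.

== SKYLINES ==
[[25,10],[28,0]]
[[25,10],[28,0],[39,1],[40,0]]
[[25,10],[28,0],[39,13],[40,0]]
[[25,10],[28,0],[35,3],[39,13],[40,3],[41,0]]
[[25,10],[28,0],[35,3],[39,15],[40,3],[41,0]]
[[25,10],[28,0],[35,3],[39,15],[40,17],[41,0]]
[[25,10],[28,0],[35,3],[39,15],[40,17],[41,0]]
[[25,10],[28,0],[35,3],[39,15],[40,17],[41,0],[48,14],[49,0]]
[[9,10],[17,0],[25,10],[28,0],[35,3],[39,15],[40,17],[41,0],[48,14],[49,0]]
[[9,10],[17,0],[25,10],[28,0],[35,3],[39,15],[40,17],[41,1],[46,0],[48,14],[49,0]]
[[9,10],[17,0],[25,10],[28,0],[35,3],[39,15],[40,17],[41,1],[46,0],[48,14],[49,0]]
[[9,10],[17,0],[25,10],[28,0],[35,3],[39,15],[40,19],[50,0]]
[[9,10],[17,0],[25,10],[28,0],[31,10],[39,15],[40,19],[50,0]]
[[9,10],[17,0],[18,5],[25,10],[28,5],[31,10],[39,15],[40,19],[50,0]]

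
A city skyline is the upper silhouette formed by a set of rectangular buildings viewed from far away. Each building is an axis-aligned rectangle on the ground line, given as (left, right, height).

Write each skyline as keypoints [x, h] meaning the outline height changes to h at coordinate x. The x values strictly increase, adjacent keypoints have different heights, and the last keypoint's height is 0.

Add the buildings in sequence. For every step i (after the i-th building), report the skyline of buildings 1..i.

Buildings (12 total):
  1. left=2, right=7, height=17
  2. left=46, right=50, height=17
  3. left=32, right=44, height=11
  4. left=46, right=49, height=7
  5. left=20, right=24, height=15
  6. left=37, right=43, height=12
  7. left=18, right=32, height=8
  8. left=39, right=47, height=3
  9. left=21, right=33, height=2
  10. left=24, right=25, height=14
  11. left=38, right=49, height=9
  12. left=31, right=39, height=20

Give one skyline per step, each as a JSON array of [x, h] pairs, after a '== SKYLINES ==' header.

== SKYLINES ==
[[2,17],[7,0]]
[[2,17],[7,0],[46,17],[50,0]]
[[2,17],[7,0],[32,11],[44,0],[46,17],[50,0]]
[[2,17],[7,0],[32,11],[44,0],[46,17],[50,0]]
[[2,17],[7,0],[20,15],[24,0],[32,11],[44,0],[46,17],[50,0]]
[[2,17],[7,0],[20,15],[24,0],[32,11],[37,12],[43,11],[44,0],[46,17],[50,0]]
[[2,17],[7,0],[18,8],[20,15],[24,8],[32,11],[37,12],[43,11],[44,0],[46,17],[50,0]]
[[2,17],[7,0],[18,8],[20,15],[24,8],[32,11],[37,12],[43,11],[44,3],[46,17],[50,0]]
[[2,17],[7,0],[18,8],[20,15],[24,8],[32,11],[37,12],[43,11],[44,3],[46,17],[50,0]]
[[2,17],[7,0],[18,8],[20,15],[24,14],[25,8],[32,11],[37,12],[43,11],[44,3],[46,17],[50,0]]
[[2,17],[7,0],[18,8],[20,15],[24,14],[25,8],[32,11],[37,12],[43,11],[44,9],[46,17],[50,0]]
[[2,17],[7,0],[18,8],[20,15],[24,14],[25,8],[31,20],[39,12],[43,11],[44,9],[46,17],[50,0]]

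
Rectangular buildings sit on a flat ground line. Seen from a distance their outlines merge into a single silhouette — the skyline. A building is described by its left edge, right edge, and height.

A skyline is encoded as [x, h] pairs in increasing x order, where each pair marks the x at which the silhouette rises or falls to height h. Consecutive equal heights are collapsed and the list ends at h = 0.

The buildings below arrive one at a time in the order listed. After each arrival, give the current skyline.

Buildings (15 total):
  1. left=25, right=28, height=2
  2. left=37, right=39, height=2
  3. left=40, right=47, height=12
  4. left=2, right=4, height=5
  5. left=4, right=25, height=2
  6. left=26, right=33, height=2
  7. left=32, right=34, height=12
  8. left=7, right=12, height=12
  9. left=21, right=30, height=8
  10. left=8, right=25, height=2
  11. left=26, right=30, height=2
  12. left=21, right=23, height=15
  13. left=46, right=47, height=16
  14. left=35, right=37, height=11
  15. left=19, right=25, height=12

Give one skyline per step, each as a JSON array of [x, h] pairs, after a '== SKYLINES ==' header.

== SKYLINES ==
[[25,2],[28,0]]
[[25,2],[28,0],[37,2],[39,0]]
[[25,2],[28,0],[37,2],[39,0],[40,12],[47,0]]
[[2,5],[4,0],[25,2],[28,0],[37,2],[39,0],[40,12],[47,0]]
[[2,5],[4,2],[28,0],[37,2],[39,0],[40,12],[47,0]]
[[2,5],[4,2],[33,0],[37,2],[39,0],[40,12],[47,0]]
[[2,5],[4,2],[32,12],[34,0],[37,2],[39,0],[40,12],[47,0]]
[[2,5],[4,2],[7,12],[12,2],[32,12],[34,0],[37,2],[39,0],[40,12],[47,0]]
[[2,5],[4,2],[7,12],[12,2],[21,8],[30,2],[32,12],[34,0],[37,2],[39,0],[40,12],[47,0]]
[[2,5],[4,2],[7,12],[12,2],[21,8],[30,2],[32,12],[34,0],[37,2],[39,0],[40,12],[47,0]]
[[2,5],[4,2],[7,12],[12,2],[21,8],[30,2],[32,12],[34,0],[37,2],[39,0],[40,12],[47,0]]
[[2,5],[4,2],[7,12],[12,2],[21,15],[23,8],[30,2],[32,12],[34,0],[37,2],[39,0],[40,12],[47,0]]
[[2,5],[4,2],[7,12],[12,2],[21,15],[23,8],[30,2],[32,12],[34,0],[37,2],[39,0],[40,12],[46,16],[47,0]]
[[2,5],[4,2],[7,12],[12,2],[21,15],[23,8],[30,2],[32,12],[34,0],[35,11],[37,2],[39,0],[40,12],[46,16],[47,0]]
[[2,5],[4,2],[7,12],[12,2],[19,12],[21,15],[23,12],[25,8],[30,2],[32,12],[34,0],[35,11],[37,2],[39,0],[40,12],[46,16],[47,0]]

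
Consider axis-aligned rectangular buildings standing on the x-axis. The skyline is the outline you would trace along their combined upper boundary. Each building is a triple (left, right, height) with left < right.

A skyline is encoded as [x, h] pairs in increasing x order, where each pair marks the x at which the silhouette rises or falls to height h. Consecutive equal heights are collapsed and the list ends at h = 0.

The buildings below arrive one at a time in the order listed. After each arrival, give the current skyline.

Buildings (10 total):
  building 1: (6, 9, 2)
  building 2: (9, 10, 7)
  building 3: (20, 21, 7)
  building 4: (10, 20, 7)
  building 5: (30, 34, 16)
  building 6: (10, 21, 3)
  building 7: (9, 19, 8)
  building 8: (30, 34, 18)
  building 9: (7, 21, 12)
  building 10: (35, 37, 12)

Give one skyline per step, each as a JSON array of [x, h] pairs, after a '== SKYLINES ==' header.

== SKYLINES ==
[[6,2],[9,0]]
[[6,2],[9,7],[10,0]]
[[6,2],[9,7],[10,0],[20,7],[21,0]]
[[6,2],[9,7],[21,0]]
[[6,2],[9,7],[21,0],[30,16],[34,0]]
[[6,2],[9,7],[21,0],[30,16],[34,0]]
[[6,2],[9,8],[19,7],[21,0],[30,16],[34,0]]
[[6,2],[9,8],[19,7],[21,0],[30,18],[34,0]]
[[6,2],[7,12],[21,0],[30,18],[34,0]]
[[6,2],[7,12],[21,0],[30,18],[34,0],[35,12],[37,0]]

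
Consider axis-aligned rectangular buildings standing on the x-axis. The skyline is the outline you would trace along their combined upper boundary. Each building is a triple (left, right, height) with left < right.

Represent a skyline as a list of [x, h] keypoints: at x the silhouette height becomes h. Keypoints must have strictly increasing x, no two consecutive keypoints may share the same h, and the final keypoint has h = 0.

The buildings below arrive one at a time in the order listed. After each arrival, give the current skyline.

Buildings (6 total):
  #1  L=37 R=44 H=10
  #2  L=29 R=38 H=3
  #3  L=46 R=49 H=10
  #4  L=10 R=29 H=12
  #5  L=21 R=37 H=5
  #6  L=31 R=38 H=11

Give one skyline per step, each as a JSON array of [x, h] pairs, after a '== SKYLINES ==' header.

== SKYLINES ==
[[37,10],[44,0]]
[[29,3],[37,10],[44,0]]
[[29,3],[37,10],[44,0],[46,10],[49,0]]
[[10,12],[29,3],[37,10],[44,0],[46,10],[49,0]]
[[10,12],[29,5],[37,10],[44,0],[46,10],[49,0]]
[[10,12],[29,5],[31,11],[38,10],[44,0],[46,10],[49,0]]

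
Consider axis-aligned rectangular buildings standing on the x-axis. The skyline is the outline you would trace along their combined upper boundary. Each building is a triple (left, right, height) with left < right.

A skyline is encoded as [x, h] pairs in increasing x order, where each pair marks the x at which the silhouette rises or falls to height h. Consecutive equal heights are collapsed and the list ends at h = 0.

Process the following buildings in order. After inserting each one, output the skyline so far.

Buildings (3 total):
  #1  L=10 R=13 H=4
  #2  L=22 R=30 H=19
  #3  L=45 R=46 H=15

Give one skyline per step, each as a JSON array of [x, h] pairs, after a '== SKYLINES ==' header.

== SKYLINES ==
[[10,4],[13,0]]
[[10,4],[13,0],[22,19],[30,0]]
[[10,4],[13,0],[22,19],[30,0],[45,15],[46,0]]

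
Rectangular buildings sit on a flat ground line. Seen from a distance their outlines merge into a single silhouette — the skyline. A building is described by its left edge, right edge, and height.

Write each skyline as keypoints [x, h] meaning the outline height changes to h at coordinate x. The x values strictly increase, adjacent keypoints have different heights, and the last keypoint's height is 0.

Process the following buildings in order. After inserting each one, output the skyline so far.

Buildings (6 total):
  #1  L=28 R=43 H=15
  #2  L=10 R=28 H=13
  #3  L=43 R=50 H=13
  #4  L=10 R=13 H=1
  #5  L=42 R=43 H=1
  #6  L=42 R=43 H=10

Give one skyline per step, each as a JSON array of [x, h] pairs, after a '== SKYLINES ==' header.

== SKYLINES ==
[[28,15],[43,0]]
[[10,13],[28,15],[43,0]]
[[10,13],[28,15],[43,13],[50,0]]
[[10,13],[28,15],[43,13],[50,0]]
[[10,13],[28,15],[43,13],[50,0]]
[[10,13],[28,15],[43,13],[50,0]]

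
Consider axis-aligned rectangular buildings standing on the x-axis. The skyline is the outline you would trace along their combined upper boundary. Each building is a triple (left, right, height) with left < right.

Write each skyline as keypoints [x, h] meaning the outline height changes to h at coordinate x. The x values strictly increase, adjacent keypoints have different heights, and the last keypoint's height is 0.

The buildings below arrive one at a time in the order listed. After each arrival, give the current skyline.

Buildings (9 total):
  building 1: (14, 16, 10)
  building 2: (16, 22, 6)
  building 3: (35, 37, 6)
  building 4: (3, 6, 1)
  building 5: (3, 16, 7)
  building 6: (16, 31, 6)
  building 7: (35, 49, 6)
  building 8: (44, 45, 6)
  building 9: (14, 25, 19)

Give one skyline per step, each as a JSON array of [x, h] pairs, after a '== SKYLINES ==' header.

== SKYLINES ==
[[14,10],[16,0]]
[[14,10],[16,6],[22,0]]
[[14,10],[16,6],[22,0],[35,6],[37,0]]
[[3,1],[6,0],[14,10],[16,6],[22,0],[35,6],[37,0]]
[[3,7],[14,10],[16,6],[22,0],[35,6],[37,0]]
[[3,7],[14,10],[16,6],[31,0],[35,6],[37,0]]
[[3,7],[14,10],[16,6],[31,0],[35,6],[49,0]]
[[3,7],[14,10],[16,6],[31,0],[35,6],[49,0]]
[[3,7],[14,19],[25,6],[31,0],[35,6],[49,0]]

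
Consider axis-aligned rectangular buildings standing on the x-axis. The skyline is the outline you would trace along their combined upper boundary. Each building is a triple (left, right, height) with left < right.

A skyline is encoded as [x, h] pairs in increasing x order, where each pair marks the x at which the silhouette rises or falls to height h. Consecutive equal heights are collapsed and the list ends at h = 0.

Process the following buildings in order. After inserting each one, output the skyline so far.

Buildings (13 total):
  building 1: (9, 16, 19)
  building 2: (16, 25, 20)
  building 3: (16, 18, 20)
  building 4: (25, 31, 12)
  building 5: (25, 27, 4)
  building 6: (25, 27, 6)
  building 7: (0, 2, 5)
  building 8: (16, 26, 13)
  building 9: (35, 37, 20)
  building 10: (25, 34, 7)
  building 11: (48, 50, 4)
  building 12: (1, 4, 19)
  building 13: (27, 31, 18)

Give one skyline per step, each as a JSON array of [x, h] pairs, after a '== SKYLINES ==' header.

== SKYLINES ==
[[9,19],[16,0]]
[[9,19],[16,20],[25,0]]
[[9,19],[16,20],[25,0]]
[[9,19],[16,20],[25,12],[31,0]]
[[9,19],[16,20],[25,12],[31,0]]
[[9,19],[16,20],[25,12],[31,0]]
[[0,5],[2,0],[9,19],[16,20],[25,12],[31,0]]
[[0,5],[2,0],[9,19],[16,20],[25,13],[26,12],[31,0]]
[[0,5],[2,0],[9,19],[16,20],[25,13],[26,12],[31,0],[35,20],[37,0]]
[[0,5],[2,0],[9,19],[16,20],[25,13],[26,12],[31,7],[34,0],[35,20],[37,0]]
[[0,5],[2,0],[9,19],[16,20],[25,13],[26,12],[31,7],[34,0],[35,20],[37,0],[48,4],[50,0]]
[[0,5],[1,19],[4,0],[9,19],[16,20],[25,13],[26,12],[31,7],[34,0],[35,20],[37,0],[48,4],[50,0]]
[[0,5],[1,19],[4,0],[9,19],[16,20],[25,13],[26,12],[27,18],[31,7],[34,0],[35,20],[37,0],[48,4],[50,0]]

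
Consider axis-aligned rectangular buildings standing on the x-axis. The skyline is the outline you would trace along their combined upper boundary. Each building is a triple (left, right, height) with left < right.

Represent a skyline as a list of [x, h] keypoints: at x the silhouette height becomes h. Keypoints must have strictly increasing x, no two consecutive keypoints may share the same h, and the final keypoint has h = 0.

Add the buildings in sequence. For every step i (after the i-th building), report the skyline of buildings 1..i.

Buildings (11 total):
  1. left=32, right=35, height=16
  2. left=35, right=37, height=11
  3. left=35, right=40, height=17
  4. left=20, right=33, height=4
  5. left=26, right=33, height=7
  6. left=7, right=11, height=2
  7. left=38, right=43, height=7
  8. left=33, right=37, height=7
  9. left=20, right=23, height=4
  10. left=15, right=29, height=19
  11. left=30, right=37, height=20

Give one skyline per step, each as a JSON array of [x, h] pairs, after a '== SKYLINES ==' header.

== SKYLINES ==
[[32,16],[35,0]]
[[32,16],[35,11],[37,0]]
[[32,16],[35,17],[40,0]]
[[20,4],[32,16],[35,17],[40,0]]
[[20,4],[26,7],[32,16],[35,17],[40,0]]
[[7,2],[11,0],[20,4],[26,7],[32,16],[35,17],[40,0]]
[[7,2],[11,0],[20,4],[26,7],[32,16],[35,17],[40,7],[43,0]]
[[7,2],[11,0],[20,4],[26,7],[32,16],[35,17],[40,7],[43,0]]
[[7,2],[11,0],[20,4],[26,7],[32,16],[35,17],[40,7],[43,0]]
[[7,2],[11,0],[15,19],[29,7],[32,16],[35,17],[40,7],[43,0]]
[[7,2],[11,0],[15,19],[29,7],[30,20],[37,17],[40,7],[43,0]]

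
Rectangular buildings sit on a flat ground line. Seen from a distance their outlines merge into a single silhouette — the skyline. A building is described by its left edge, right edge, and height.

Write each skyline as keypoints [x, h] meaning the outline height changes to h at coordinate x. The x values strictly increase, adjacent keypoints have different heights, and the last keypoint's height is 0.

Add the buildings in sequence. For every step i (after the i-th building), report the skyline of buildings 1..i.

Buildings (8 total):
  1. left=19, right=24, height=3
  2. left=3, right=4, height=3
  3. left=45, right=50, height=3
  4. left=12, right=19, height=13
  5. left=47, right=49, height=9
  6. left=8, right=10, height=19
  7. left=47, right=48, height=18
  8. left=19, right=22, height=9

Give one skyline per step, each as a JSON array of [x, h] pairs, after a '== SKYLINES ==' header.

== SKYLINES ==
[[19,3],[24,0]]
[[3,3],[4,0],[19,3],[24,0]]
[[3,3],[4,0],[19,3],[24,0],[45,3],[50,0]]
[[3,3],[4,0],[12,13],[19,3],[24,0],[45,3],[50,0]]
[[3,3],[4,0],[12,13],[19,3],[24,0],[45,3],[47,9],[49,3],[50,0]]
[[3,3],[4,0],[8,19],[10,0],[12,13],[19,3],[24,0],[45,3],[47,9],[49,3],[50,0]]
[[3,3],[4,0],[8,19],[10,0],[12,13],[19,3],[24,0],[45,3],[47,18],[48,9],[49,3],[50,0]]
[[3,3],[4,0],[8,19],[10,0],[12,13],[19,9],[22,3],[24,0],[45,3],[47,18],[48,9],[49,3],[50,0]]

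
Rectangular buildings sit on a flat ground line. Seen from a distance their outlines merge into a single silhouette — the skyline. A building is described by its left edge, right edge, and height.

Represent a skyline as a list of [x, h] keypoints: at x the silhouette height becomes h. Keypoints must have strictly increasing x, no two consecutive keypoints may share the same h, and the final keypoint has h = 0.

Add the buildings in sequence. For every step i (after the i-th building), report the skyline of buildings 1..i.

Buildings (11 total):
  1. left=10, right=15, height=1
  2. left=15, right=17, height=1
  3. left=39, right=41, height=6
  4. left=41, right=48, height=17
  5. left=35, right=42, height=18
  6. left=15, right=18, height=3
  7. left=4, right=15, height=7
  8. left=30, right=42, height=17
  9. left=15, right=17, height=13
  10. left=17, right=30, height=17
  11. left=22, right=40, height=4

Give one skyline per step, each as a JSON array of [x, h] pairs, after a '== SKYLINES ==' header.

== SKYLINES ==
[[10,1],[15,0]]
[[10,1],[17,0]]
[[10,1],[17,0],[39,6],[41,0]]
[[10,1],[17,0],[39,6],[41,17],[48,0]]
[[10,1],[17,0],[35,18],[42,17],[48,0]]
[[10,1],[15,3],[18,0],[35,18],[42,17],[48,0]]
[[4,7],[15,3],[18,0],[35,18],[42,17],[48,0]]
[[4,7],[15,3],[18,0],[30,17],[35,18],[42,17],[48,0]]
[[4,7],[15,13],[17,3],[18,0],[30,17],[35,18],[42,17],[48,0]]
[[4,7],[15,13],[17,17],[35,18],[42,17],[48,0]]
[[4,7],[15,13],[17,17],[35,18],[42,17],[48,0]]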